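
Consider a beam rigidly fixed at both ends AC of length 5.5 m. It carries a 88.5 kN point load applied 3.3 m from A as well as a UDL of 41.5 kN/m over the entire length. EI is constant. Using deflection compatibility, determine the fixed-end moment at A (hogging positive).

M_A = 151.3 kN·m

Take the two fixed-end moments M_A, M_C as redundants; the released structure is the simple span AC.
Simple-span end rotations at A and C under the given loads:
  at A: point load 88.5 at a = 3.3: Pab(L + b)/(6LEI) = 149.9/EI
  at C: point load 88.5 at a = 3.3: Pab(L + a)/(6LEI) = 171.3/EI
  at A: UDL 41.5: wL³/(24EI) = 287.7/EI
  at C: UDL 41.5: wL³/(24EI) = 287.7/EI
  θ_A0 = 437.6/EI,  θ_C0 = 459/EI
Flexibility coefficients: a unit moment at one end gives L/(3EI) there and L/(6EI) at the far end, so f₁₁ = f₂₂ = 1.833/EI and f₁₂ = f₂₁ = 0.9167/EI.
Compatibility — zero rotation at each built-in end:
  1.833 M_A + 0.9167 M_C = 437.6
  0.9167 M_A + 1.833 M_C = 459
Solving the pair gives M_A = 151.3 kN·m and M_C = 174.7 kN·m (hogging).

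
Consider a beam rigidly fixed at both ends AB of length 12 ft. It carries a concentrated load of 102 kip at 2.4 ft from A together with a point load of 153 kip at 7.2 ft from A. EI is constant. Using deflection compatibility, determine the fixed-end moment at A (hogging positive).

Take the two fixed-end moments M_A, M_B as redundants; the released structure is the simple span AB.
On the primary (simply-supported) span, the end slopes from the loading are:
  at A: point load 102 at a = 2.4: Pab(L + b)/(6LEI) = 705/EI
  at B: point load 102 at a = 2.4: Pab(L + a)/(6LEI) = 470/EI
  at A: point load 153 at a = 7.2: Pab(L + b)/(6LEI) = 1234/EI
  at B: point load 153 at a = 7.2: Pab(L + a)/(6LEI) = 1410/EI
  θ_A0 = 1939/EI,  θ_B0 = 1880/EI
Flexibility coefficients: a unit moment at one end gives L/(3EI) there and L/(6EI) at the far end, so f₁₁ = f₂₂ = 4/EI and f₁₂ = f₂₁ = 2/EI.
Compatibility — zero rotation at each built-in end:
  4 M_A + 2 M_B = 1939
  2 M_A + 4 M_B = 1880
Solving the pair gives M_A = 332.9 kip·ft and M_B = 303.6 kip·ft (hogging).

M_A = 332.9 kip·ft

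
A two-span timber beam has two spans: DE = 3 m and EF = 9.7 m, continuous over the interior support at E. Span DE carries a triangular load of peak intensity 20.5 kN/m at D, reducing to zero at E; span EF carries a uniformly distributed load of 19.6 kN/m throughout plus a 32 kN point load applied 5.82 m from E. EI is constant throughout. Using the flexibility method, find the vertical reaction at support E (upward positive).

Insert a hinge at E; M_E is the redundant, and each span becomes simply supported.
Rotations at E on the released spans (each span's end-slope, ×1/EI):
  span DE: triangular load, peak 20.5: 7w₀L³/(360EI) = 10.76/EI
  span EF: UDL 19.6: wL³/(24EI) = 745.3/EI
  span EF: point load 32 at a = 5.82: Pab(L + b)/(6LEI) = 168.6/EI
  relative rotation θ_0 = (10.76 + 914)/EI = 924.7/EI
A unit hogging moment at E produces rotation L₁/(3EI) + L₂/(3EI) = 4.233/EI.
Compatibility: M_E·(L₁+L₂)/(3EI) = θ_0, giving M_E = 218.4 kN·m (hogging).
Span DE, ΣM about D with M_E applied at E: R_E^{DE}·3 = 30.75 + 218.4, so R_E^{DE} = 83.06 kN and R_D = 30.75 − 83.06 = -52.31 kN.
Span EF, ΣM about F: R_E^{EF}·9.7 = 1046 + 218.4, so R_E^{EF} = 130.4 kN and R_F = 222.1 − 130.4 = 91.74 kN.
R_E = 83.06 + 130.4 = 213.4 kN.

R_E = 213.4 kN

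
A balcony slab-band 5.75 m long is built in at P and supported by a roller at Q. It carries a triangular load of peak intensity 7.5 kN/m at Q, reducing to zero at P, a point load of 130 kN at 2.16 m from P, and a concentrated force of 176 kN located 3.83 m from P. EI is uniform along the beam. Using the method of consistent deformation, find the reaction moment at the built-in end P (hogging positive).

M_P = 307 kN·m

Take the reaction at Q as the redundant and release it; the primary structure is a cantilever fixed at P.
Downward deflection at the released point Q due to the loads:
  triangular load, peak 7.5 at the free end: 11w₀L⁴/(120EI) = 751.5/EI
  point load 130 at a = 2.16: Pa²(3L − a)/(6EI) = 1525/EI
  point load 176 at a = 3.83: Pa²(3L − a)/(6EI) = 5774/EI
  δ_0 = 8051/EI
Tip deflection under a unit load at Q: L³/(3EI) = 63.37/EI.
The prop prevents deflection at Q: R_Q = δ_0/δ_{QQ} = 8051/63.37 = 127.1 kN.
Moment equilibrium about P: M_P = Σ(load moments about P) − R_Q·L = 1038 − 127.1×5.75 = 307 kN·m.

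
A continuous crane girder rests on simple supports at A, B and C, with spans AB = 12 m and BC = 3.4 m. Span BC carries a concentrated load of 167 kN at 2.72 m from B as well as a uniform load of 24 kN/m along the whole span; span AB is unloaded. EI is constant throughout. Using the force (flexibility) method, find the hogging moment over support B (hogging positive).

Insert a hinge at B; M_B is the redundant, and each span becomes simply supported.
Discontinuity in slope at B on the released structure — sum the simple-span end rotations:
  span BC: point load 167 at a = 2.72: Pab(L + b)/(6LEI) = 61.78/EI
  span BC: UDL 24: wL³/(24EI) = 39.3/EI
  relative rotation θ_0 = (0 + 101.1)/EI = 101.1/EI
A unit hogging moment at B produces rotation L₁/(3EI) + L₂/(3EI) = 5.133/EI.
Compatibility: M_B·(L₁+L₂)/(3EI) = θ_0, giving M_B = 19.69 kN·m (hogging).

M_B = 19.69 kN·m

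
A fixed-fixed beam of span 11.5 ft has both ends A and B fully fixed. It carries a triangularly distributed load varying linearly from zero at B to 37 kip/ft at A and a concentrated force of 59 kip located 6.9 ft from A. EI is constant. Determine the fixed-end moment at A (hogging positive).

Release both end moments; the primary structure is a simply-supported span AB with redundants M_A and M_B.
Simple-span end rotations at A and B under the given loads:
  at A: triangular load, peak 37: w₀L³/(45EI) = 1250/EI
  at B: triangular load, peak 37: 7w₀L³/(360EI) = 1094/EI
  at A: point load 59 at a = 6.9: Pab(L + b)/(6LEI) = 437/EI
  at B: point load 59 at a = 6.9: Pab(L + a)/(6LEI) = 499.4/EI
  θ_A0 = 1687/EI,  θ_B0 = 1594/EI
Flexibility coefficients: a unit moment at one end gives L/(3EI) there and L/(6EI) at the far end, so f₁₁ = f₂₂ = 3.833/EI and f₁₂ = f₂₁ = 1.917/EI.
Compatibility — zero rotation at each built-in end:
  3.833 M_A + 1.917 M_B = 1687
  1.917 M_A + 3.833 M_B = 1594
Solving the pair gives M_A = 309.8 kip·ft and M_B = 260.8 kip·ft (hogging).

M_A = 309.8 kip·ft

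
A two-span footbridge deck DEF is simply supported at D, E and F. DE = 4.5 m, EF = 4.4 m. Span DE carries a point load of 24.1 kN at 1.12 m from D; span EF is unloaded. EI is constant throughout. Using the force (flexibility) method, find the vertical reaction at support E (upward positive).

Insert a hinge at E; M_E is the redundant, and each span becomes simply supported.
Rotations at E on the released spans (each span's end-slope, ×1/EI):
  span DE: point load 24.1 at a = 1.12: Pab(L + a)/(6LEI) = 18.99/EI
  relative rotation θ_0 = (18.99 + 0)/EI = 18.99/EI
A unit hogging moment at E produces rotation L₁/(3EI) + L₂/(3EI) = 2.967/EI.
Slope continuity at E: θ_0 = M_E·2.967/EI, so M_E = 18.99/2.967 = 6.401 kN·m (hogging).
Span DE, ΣM about D with M_E applied at E: R_E^{DE}·4.5 = 26.99 + 6.401, so R_E^{DE} = 7.421 kN and R_D = 24.1 − 7.421 = 16.68 kN.
Span EF, ΣM about F: R_E^{EF}·4.4 = 0 + 6.401, so R_E^{EF} = 1.455 kN and R_F = 0 − 1.455 = -1.455 kN.
R_E = 7.421 + 1.455 = 8.875 kN.

R_E = 8.875 kN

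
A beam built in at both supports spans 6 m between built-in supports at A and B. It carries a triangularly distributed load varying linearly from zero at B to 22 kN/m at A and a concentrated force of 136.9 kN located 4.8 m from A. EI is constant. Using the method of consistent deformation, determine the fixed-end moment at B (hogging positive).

M_B = 131.5 kN·m

Take the two fixed-end moments M_A, M_B as redundants; the released structure is the simple span AB.
End rotations of the released simple span under the applied load (×1/EI):
  at A: triangular load, peak 22: w₀L³/(45EI) = 105.6/EI
  at B: triangular load, peak 22: 7w₀L³/(360EI) = 92.4/EI
  at A: point load 136.9 at a = 4.8: Pab(L + b)/(6LEI) = 157.7/EI
  at B: point load 136.9 at a = 4.8: Pab(L + a)/(6LEI) = 236.6/EI
  θ_A0 = 263.3/EI,  θ_B0 = 329/EI
Flexibility coefficients: a unit moment at one end gives L/(3EI) there and L/(6EI) at the far end, so f₁₁ = f₂₂ = 2/EI and f₁₂ = f₂₁ = 1/EI.
Compatibility — zero rotation at each built-in end:
  2 M_A + 1 M_B = 263.3
  1 M_A + 2 M_B = 329
Solving the pair gives M_A = 65.88 kN·m and M_B = 131.5 kN·m (hogging).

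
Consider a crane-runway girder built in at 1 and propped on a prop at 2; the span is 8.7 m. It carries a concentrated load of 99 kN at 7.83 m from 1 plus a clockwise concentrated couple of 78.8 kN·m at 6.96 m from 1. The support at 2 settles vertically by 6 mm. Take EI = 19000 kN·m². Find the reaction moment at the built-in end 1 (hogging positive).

M_1 = 12.48 kN·m

Take the reaction at 2 as the redundant and release it; the primary structure is a cantilever fixed at 1.
Downward deflection at the released point 2 due to the loads:
  point load 99 at a = 7.83: Pa²(3L − a)/(6EI) = 18482/EI
  clockwise couple 78.8 at a = 6.96: M₀a(2L − a)/(2EI) = 2863/EI
  δ_0 = 21345/EI
Flexibility coefficient — unit upward force at 2: δ_{22} = L³/(3EI) = 219.5/EI.
With EI = 19000 kN·m²: δ_0 = 1.1234 m and δ_{22} = 0.011553 m/kN.
Compatibility — the beam at 2 must follow the support down by 0.006 m: δ_0 − R_2·δ_{22} = 0.006, so R_2 = (1.1234 − 0.006)/0.011553 = 96.72 kN.
Moment equilibrium about 1: M_1 = Σ(load moments about 1) − R_2·L = 854 − 96.72×8.7 = 12.48 kN·m.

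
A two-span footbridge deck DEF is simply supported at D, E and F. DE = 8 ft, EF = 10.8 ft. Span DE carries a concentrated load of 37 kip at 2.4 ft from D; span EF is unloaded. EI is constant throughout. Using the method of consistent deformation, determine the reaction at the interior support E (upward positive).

Release continuity at E by inserting a hinge; the redundant is the internal moment M_E. The primary structure is two simply-supported spans DE and EF.
End slopes at the hinge E, treating each span as simply supported:
  span DE: point load 37 at a = 2.4: Pab(L + a)/(6LEI) = 107.7/EI
  relative rotation θ_0 = (107.7 + 0)/EI = 107.7/EI
A unit hogging moment at E produces rotation L₁/(3EI) + L₂/(3EI) = 6.267/EI.
Slope continuity at E: θ_0 = M_E·6.267/EI, so M_E = 107.7/6.267 = 17.19 kip·ft (hogging).
Span DE, ΣM about D with M_E applied at E: R_E^{DE}·8 = 88.8 + 17.19, so R_E^{DE} = 13.25 kip and R_D = 37 − 13.25 = 23.75 kip.
Span EF, ΣM about F: R_E^{EF}·10.8 = 0 + 17.19, so R_E^{EF} = 1.592 kip and R_F = 0 − 1.592 = -1.592 kip.
R_E = 13.25 + 1.592 = 14.84 kip.

R_E = 14.84 kip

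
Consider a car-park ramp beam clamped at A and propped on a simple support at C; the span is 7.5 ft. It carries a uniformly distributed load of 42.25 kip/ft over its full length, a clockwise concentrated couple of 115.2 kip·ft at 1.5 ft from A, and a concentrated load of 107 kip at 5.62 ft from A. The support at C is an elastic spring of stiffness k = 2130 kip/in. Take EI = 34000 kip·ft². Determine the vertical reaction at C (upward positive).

R_C = 192.9 kip

Take the reaction at C as the redundant and release it; the primary structure is a cantilever fixed at A.
Downward deflection at the released point C due to the loads:
  UDL 42.25: wL⁴/(8EI) = 16710/EI
  clockwise couple 115.2 at a = 1.5: M₀a(2L − a)/(2EI) = 1166/EI
  point load 107 at a = 5.62: Pa²(3L − a)/(6EI) = 9508/EI
  δ_0 = 27384/EI
Tip deflection under a unit load at C: L³/(3EI) = 140.6/EI.
With EI = 34000 kip·ft²: δ_0 = 0.80542 ft and δ_{CC} = 0.004136 ft/kip.
Compatibility — the spring shortens by R_C/k under the reaction it provides: δ_0 − R_C·δ_{CC} = R_C/k. With 1/k = 1/(2130×12) ft/kip = 0.000039 ft/kip, R_C = δ_0 / (δ_{CC} + 1/k) = 0.80542 / (0.004136 + 0.000039) = 192.9 kip.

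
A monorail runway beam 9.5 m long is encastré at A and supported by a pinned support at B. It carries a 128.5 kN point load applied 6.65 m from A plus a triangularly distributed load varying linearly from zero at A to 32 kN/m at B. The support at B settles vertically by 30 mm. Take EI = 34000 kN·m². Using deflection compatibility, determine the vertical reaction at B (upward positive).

R_B = 152.4 kN

Remove the prop at B; the released (primary) structure is a cantilever built in at A.
Primary-structure tip deflection at B by superposition:
  point load 128.5 at a = 6.65: Pa²(3L − a)/(6EI) = 20694/EI
  triangular load, peak 32 at the free end: 11w₀L⁴/(120EI) = 23892/EI
  δ_0 = 44586/EI
Flexibility coefficient — unit upward force at B: δ_{BB} = L³/(3EI) = 285.8/EI.
With EI = 34000 kN·m²: δ_0 = 1.3114 m and δ_{BB} = 0.008406 m/kN.
Compatibility — the beam at B must follow the support down by 0.03 m: δ_0 − R_B·δ_{BB} = 0.03, so R_B = (1.3114 − 0.03)/0.008406 = 152.4 kN.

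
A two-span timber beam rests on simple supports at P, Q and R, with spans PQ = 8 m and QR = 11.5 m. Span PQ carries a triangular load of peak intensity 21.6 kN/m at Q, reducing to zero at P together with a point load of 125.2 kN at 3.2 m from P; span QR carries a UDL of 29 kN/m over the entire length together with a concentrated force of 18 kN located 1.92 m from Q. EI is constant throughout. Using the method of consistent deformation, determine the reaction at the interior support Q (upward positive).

Insert a hinge at Q; M_Q is the redundant, and each span becomes simply supported.
End slopes at the hinge Q, treating each span as simply supported:
  span PQ: triangular load, peak 21.6: w₀L³/(45EI) = 245.8/EI
  span PQ: point load 125.2 at a = 3.2: Pab(L + a)/(6LEI) = 448.7/EI
  span QR: UDL 29: wL³/(24EI) = 1838/EI
  span QR: point load 18 at a = 1.92: Pab(L + b)/(6LEI) = 101.1/EI
  relative rotation θ_0 = (694.5 + 1939)/EI = 2633/EI
A unit hogging moment at Q produces rotation L₁/(3EI) + L₂/(3EI) = 6.5/EI.
Compatibility: M_Q·(L₁+L₂)/(3EI) = θ_0, giving M_Q = 405.1 kN·m (hogging).
Span PQ, ΣM about P with M_Q applied at Q: R_Q^{PQ}·8 = 861.4 + 405.1, so R_Q^{PQ} = 158.3 kN and R_P = 211.6 − 158.3 = 53.28 kN.
Span QR, ΣM about R: R_Q^{QR}·11.5 = 2090 + 405.1, so R_Q^{QR} = 217 kN and R_R = 351.5 − 217 = 134.5 kN.
R_Q = 158.3 + 217 = 375.3 kN.

R_Q = 375.3 kN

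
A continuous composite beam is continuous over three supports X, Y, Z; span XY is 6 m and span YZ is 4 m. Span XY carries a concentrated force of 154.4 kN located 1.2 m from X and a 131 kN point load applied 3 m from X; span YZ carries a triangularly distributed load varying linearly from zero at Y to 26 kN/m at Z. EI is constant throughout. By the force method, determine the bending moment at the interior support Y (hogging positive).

Release continuity at Y by inserting a hinge; the redundant is the internal moment M_Y. The primary structure is two simply-supported spans XY and YZ.
Rotations at Y on the released spans (each span's end-slope, ×1/EI):
  span XY: point load 154.4 at a = 1.2: Pab(L + a)/(6LEI) = 177.9/EI
  span XY: point load 131 at a = 3: Pab(L + a)/(6LEI) = 294.8/EI
  span YZ: triangular load, peak 26: 7w₀L³/(360EI) = 32.36/EI
  relative rotation θ_0 = (472.6 + 32.36)/EI = 505/EI
A unit hogging moment at Y produces rotation L₁/(3EI) + L₂/(3EI) = 3.333/EI.
Slope continuity at Y: θ_0 = M_Y·3.333/EI, so M_Y = 505/3.333 = 151.5 kN·m (hogging).

M_Y = 151.5 kN·m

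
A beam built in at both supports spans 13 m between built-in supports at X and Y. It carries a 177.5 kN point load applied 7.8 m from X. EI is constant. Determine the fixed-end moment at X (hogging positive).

M_X = 221.5 kN·m

Release both end moments; the primary structure is a simply-supported span XY with redundants M_X and M_Y.
On the primary (simply-supported) span, the end slopes from the loading are:
  at X: point load 177.5 at a = 7.8: Pab(L + b)/(6LEI) = 1680/EI
  at Y: point load 177.5 at a = 7.8: Pab(L + a)/(6LEI) = 1920/EI
  θ_X0 = 1680/EI,  θ_Y0 = 1920/EI
Flexibility coefficients: a unit moment at one end gives L/(3EI) there and L/(6EI) at the far end, so f₁₁ = f₂₂ = 4.333/EI and f₁₂ = f₂₁ = 2.167/EI.
Compatibility — zero rotation at each built-in end:
  4.333 M_X + 2.167 M_Y = 1680
  2.167 M_X + 4.333 M_Y = 1920
Solving the pair gives M_X = 221.5 kN·m and M_Y = 332.3 kN·m (hogging).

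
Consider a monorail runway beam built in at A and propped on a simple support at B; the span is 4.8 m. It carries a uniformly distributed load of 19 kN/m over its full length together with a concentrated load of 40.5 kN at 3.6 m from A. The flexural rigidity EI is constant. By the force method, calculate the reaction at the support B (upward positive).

Release the roller at B. Primary structure: cantilever fixed at A.
Downward deflection at the released point B due to the loads:
  UDL 19: wL⁴/(8EI) = 1261/EI
  point load 40.5 at a = 3.6: Pa²(3L − a)/(6EI) = 944.8/EI
  δ_0 = 2206/EI
Tip deflection under a unit load at B: L³/(3EI) = 36.86/EI.
The prop prevents deflection at B: R_B = δ_0/δ_{BB} = 2206/36.86 = 59.83 kN.

R_B = 59.83 kN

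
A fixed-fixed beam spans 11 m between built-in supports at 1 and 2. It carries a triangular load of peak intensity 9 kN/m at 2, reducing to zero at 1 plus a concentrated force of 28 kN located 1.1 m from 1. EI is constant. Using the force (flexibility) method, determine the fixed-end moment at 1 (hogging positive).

Release both end moments; the primary structure is a simply-supported span 12 with redundants M_1 and M_2.
On the primary (simply-supported) span, the end slopes from the loading are:
  at 1: triangular load, peak 9: 7w₀L³/(360EI) = 232.9/EI
  at 2: triangular load, peak 9: w₀L³/(45EI) = 266.2/EI
  at 1: point load 28 at a = 1.1: Pab(L + b)/(6LEI) = 96.56/EI
  at 2: point load 28 at a = 1.1: Pab(L + a)/(6LEI) = 55.9/EI
  θ_10 = 329.5/EI,  θ_20 = 322.1/EI
Flexibility coefficients: a unit moment at one end gives L/(3EI) there and L/(6EI) at the far end, so f₁₁ = f₂₂ = 3.667/EI and f₁₂ = f₂₁ = 1.833/EI.
Compatibility — zero rotation at each built-in end:
  3.667 M_1 + 1.833 M_2 = 329.5
  1.833 M_1 + 3.667 M_2 = 322.1
Solving the pair gives M_1 = 61.25 kN·m and M_2 = 57.22 kN·m (hogging).

M_1 = 61.25 kN·m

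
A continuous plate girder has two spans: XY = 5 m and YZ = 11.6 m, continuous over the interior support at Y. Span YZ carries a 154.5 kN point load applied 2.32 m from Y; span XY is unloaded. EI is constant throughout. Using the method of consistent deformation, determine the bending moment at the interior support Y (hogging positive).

Insert a hinge at Y; M_Y is the redundant, and each span becomes simply supported.
Rotations at Y on the released spans (each span's end-slope, ×1/EI):
  span YZ: point load 154.5 at a = 2.32: Pab(L + b)/(6LEI) = 997.9/EI
  relative rotation θ_0 = (0 + 997.9)/EI = 997.9/EI
A unit hogging moment at Y produces rotation L₁/(3EI) + L₂/(3EI) = 5.533/EI.
Compatibility: M_Y·(L₁+L₂)/(3EI) = θ_0, giving M_Y = 180.3 kN·m (hogging).

M_Y = 180.3 kN·m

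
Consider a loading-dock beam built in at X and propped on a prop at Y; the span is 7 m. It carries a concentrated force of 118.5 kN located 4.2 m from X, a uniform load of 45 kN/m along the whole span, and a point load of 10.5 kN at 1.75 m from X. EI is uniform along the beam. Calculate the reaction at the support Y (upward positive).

R_Y = 170.2 kN

Remove the prop at Y; the released (primary) structure is a cantilever built in at X.
Downward deflection at the released point Y due to the loads:
  point load 118.5 at a = 4.2: Pa²(3L − a)/(6EI) = 5853/EI
  UDL 45: wL⁴/(8EI) = 13506/EI
  point load 10.5 at a = 1.75: Pa²(3L − a)/(6EI) = 103.2/EI
  δ_0 = 19462/EI
Tip deflection under a unit load at Y: L³/(3EI) = 114.3/EI.
Compatibility at Y: δ_0 − R_Y·δ_{YY} = 0, so R_Y = 19462/114.3 = 170.2 kN.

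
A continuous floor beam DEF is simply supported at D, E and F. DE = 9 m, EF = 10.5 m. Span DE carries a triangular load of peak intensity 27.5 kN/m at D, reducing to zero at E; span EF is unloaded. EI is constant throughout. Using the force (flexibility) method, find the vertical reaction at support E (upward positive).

R_E = 53.62 kN

Take M_E as the redundant. Released structure: two simple spans DE and EF with a hinge at E.
End slopes at the hinge E, treating each span as simply supported:
  span DE: triangular load, peak 27.5: 7w₀L³/(360EI) = 389.8/EI
  relative rotation θ_0 = (389.8 + 0)/EI = 389.8/EI
A unit hogging moment at E produces rotation L₁/(3EI) + L₂/(3EI) = 6.5/EI.
Slope continuity at E: θ_0 = M_E·6.5/EI, so M_E = 389.8/6.5 = 59.97 kN·m (hogging).
Span DE, ΣM about D with M_E applied at E: R_E^{DE}·9 = 371.2 + 59.97, so R_E^{DE} = 47.91 kN and R_D = 123.8 − 47.91 = 75.84 kN.
Span EF, ΣM about F: R_E^{EF}·10.5 = 0 + 59.97, so R_E^{EF} = 5.712 kN and R_F = 0 − 5.712 = -5.712 kN.
R_E = 47.91 + 5.712 = 53.62 kN.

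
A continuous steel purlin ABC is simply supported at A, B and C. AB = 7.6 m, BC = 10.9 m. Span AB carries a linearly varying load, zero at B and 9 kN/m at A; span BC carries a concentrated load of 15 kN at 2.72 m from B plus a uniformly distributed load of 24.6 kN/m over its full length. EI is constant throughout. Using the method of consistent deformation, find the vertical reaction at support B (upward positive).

R_B = 211.1 kN

Release continuity at B by inserting a hinge; the redundant is the internal moment M_B. The primary structure is two simply-supported spans AB and BC.
End slopes at the hinge B, treating each span as simply supported:
  span AB: triangular load, peak 9: 7w₀L³/(360EI) = 76.82/EI
  span BC: point load 15 at a = 2.72: Pab(L + b)/(6LEI) = 97.37/EI
  span BC: UDL 24.6: wL³/(24EI) = 1327/EI
  relative rotation θ_0 = (76.82 + 1425)/EI = 1502/EI
A unit hogging moment at B produces rotation L₁/(3EI) + L₂/(3EI) = 6.167/EI.
Slope continuity at B: θ_0 = M_B·6.167/EI, so M_B = 1502/6.167 = 243.5 kN·m (hogging).
Span AB, ΣM about A with M_B applied at B: R_B^{AB}·7.6 = 86.64 + 243.5, so R_B^{AB} = 43.44 kN and R_A = 34.2 − 43.44 = -9.24 kN.
Span BC, ΣM about C: R_B^{BC}·10.9 = 1584 + 243.5, so R_B^{BC} = 167.7 kN and R_C = 283.1 − 167.7 = 115.5 kN.
R_B = 43.44 + 167.7 = 211.1 kN.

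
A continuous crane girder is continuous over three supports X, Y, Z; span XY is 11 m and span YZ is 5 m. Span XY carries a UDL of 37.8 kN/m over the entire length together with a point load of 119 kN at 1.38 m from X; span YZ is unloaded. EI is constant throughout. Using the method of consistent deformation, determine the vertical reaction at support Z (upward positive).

R_Z = -89.72 kN

Insert a hinge at Y; M_Y is the redundant, and each span becomes simply supported.
End slopes at the hinge Y, treating each span as simply supported:
  span XY: UDL 37.8: wL³/(24EI) = 2096/EI
  span XY: point load 119 at a = 1.38: Pab(L + a)/(6LEI) = 296.3/EI
  relative rotation θ_0 = (2393 + 0)/EI = 2393/EI
A unit hogging moment at Y produces rotation L₁/(3EI) + L₂/(3EI) = 5.333/EI.
Slope continuity at Y: θ_0 = M_Y·5.333/EI, so M_Y = 2393/5.333 = 448.6 kN·m (hogging).
Span YZ, ΣM about Z: R_Y^{YZ}·5 = 0 + 448.6, so R_Y^{YZ} = 89.72 kN and R_Z = 0 − 89.72 = -89.72 kN.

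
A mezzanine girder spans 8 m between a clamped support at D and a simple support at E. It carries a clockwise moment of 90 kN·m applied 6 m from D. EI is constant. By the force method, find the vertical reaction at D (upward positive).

R_D = -15.82 kN

Release the roller at E. Primary structure: cantilever fixed at D.
Free-end deflection of the primary structure under the applied loading (downward +):
  clockwise couple 90 at a = 6: M₀a(2L − a)/(2EI) = 2700/EI
Flexibility coefficient — unit upward force at E: δ_{EE} = L³/(3EI) = 170.7/EI.
Compatibility at E: δ_0 − R_E·δ_{EE} = 0, so R_E = 2700/170.7 = 15.82 kN.
Vertical equilibrium: R_D = ΣP − R_E = 0 − 15.82 = -15.82 kN.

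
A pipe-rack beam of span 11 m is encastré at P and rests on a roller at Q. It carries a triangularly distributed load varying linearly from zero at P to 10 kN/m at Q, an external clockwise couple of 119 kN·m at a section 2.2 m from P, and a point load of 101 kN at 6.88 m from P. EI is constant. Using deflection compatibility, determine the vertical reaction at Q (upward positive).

R_Q = 83 kN

Release the roller at Q. Primary structure: cantilever fixed at P.
Deflection at Q on the released cantilever, summing each load's contribution:
  triangular load, peak 10 at the free end: 11w₀L⁴/(120EI) = 13421/EI
  clockwise couple 119 at a = 2.2: M₀a(2L − a)/(2EI) = 2592/EI
  point load 101 at a = 6.88: Pa²(3L − a)/(6EI) = 20812/EI
  δ_0 = 36825/EI
Flexibility coefficient — unit upward force at Q: δ_{QQ} = L³/(3EI) = 443.7/EI.
Compatibility at Q: δ_0 − R_Q·δ_{QQ} = 0, so R_Q = 36825/443.7 = 83 kN.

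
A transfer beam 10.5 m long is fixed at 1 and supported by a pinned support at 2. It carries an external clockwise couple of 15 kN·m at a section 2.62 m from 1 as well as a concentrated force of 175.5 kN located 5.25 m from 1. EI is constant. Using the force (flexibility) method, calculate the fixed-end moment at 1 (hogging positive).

M_1 = 350.7 kN·m

Choose R_2 as the redundant. The primary structure is the cantilever fixed at 1.
Free-end deflection of the primary structure under the applied loading (downward +):
  clockwise couple 15 at a = 2.62: M₀a(2L − a)/(2EI) = 361.2/EI
  point load 175.5 at a = 5.25: Pa²(3L − a)/(6EI) = 21163/EI
  δ_0 = 21524/EI
Tip deflection under a unit load at 2: L³/(3EI) = 385.9/EI.
The prop prevents deflection at 2: R_2 = δ_0/δ_{22} = 21524/385.9 = 55.78 kN.
Moment equilibrium about 1: M_1 = Σ(load moments about 1) − R_2·L = 936.4 − 55.78×10.5 = 350.7 kN·m.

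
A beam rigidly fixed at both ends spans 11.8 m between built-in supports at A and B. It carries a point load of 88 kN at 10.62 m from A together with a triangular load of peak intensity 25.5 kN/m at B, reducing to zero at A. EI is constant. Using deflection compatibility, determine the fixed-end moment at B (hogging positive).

M_B = 261.6 kN·m

Take the two fixed-end moments M_A, M_B as redundants; the released structure is the simple span AB.
Simple-span end rotations at A and B under the given loads:
  at A: point load 88 at a = 10.62: Pab(L + b)/(6LEI) = 202.2/EI
  at B: point load 88 at a = 10.62: Pab(L + a)/(6LEI) = 349.2/EI
  at A: triangular load, peak 25.5: 7w₀L³/(360EI) = 814.7/EI
  at B: triangular load, peak 25.5: w₀L³/(45EI) = 931.1/EI
  θ_A0 = 1017/EI,  θ_B0 = 1280/EI
Flexibility coefficients: a unit moment at one end gives L/(3EI) there and L/(6EI) at the far end, so f₁₁ = f₂₂ = 3.933/EI and f₁₂ = f₂₁ = 1.967/EI.
Compatibility — zero rotation at each built-in end:
  3.933 M_A + 1.967 M_B = 1017
  1.967 M_A + 3.933 M_B = 1280
Solving the pair gives M_A = 127.7 kN·m and M_B = 261.6 kN·m (hogging).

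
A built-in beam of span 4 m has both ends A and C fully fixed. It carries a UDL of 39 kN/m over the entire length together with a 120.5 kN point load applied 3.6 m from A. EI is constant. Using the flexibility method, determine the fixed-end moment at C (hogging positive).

M_C = 91.04 kN·m

Release both end moments; the primary structure is a simply-supported span AC with redundants M_A and M_C.
End rotations of the released simple span under the applied load (×1/EI):
  at A: UDL 39: wL³/(24EI) = 104/EI
  at C: UDL 39: wL³/(24EI) = 104/EI
  at A: point load 120.5 at a = 3.6: Pab(L + b)/(6LEI) = 31.81/EI
  at C: point load 120.5 at a = 3.6: Pab(L + a)/(6LEI) = 54.95/EI
  θ_A0 = 135.8/EI,  θ_C0 = 158.9/EI
Flexibility coefficients: a unit moment at one end gives L/(3EI) there and L/(6EI) at the far end, so f₁₁ = f₂₂ = 1.333/EI and f₁₂ = f₂₁ = 0.6667/EI.
Compatibility — zero rotation at each built-in end:
  1.333 M_A + 0.6667 M_C = 135.8
  0.6667 M_A + 1.333 M_C = 158.9
Solving the pair gives M_A = 56.34 kN·m and M_C = 91.04 kN·m (hogging).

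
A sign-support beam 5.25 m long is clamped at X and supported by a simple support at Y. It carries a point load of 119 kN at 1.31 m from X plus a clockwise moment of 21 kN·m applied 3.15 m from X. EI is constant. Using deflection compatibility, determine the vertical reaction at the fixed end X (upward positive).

R_X = 103.8 kN

Choose R_Y as the redundant. The primary structure is the cantilever fixed at X.
Primary-structure tip deflection at Y by superposition:
  point load 119 at a = 1.31: Pa²(3L − a)/(6EI) = 491.5/EI
  clockwise couple 21 at a = 3.15: M₀a(2L − a)/(2EI) = 243.1/EI
  δ_0 = 734.6/EI
Flexibility coefficient — unit upward force at Y: δ_{YY} = L³/(3EI) = 48.23/EI.
The prop prevents deflection at Y: R_Y = δ_0/δ_{YY} = 734.6/48.23 = 15.23 kN.
Vertical equilibrium: R_X = ΣP − R_Y = 119 − 15.23 = 103.8 kN.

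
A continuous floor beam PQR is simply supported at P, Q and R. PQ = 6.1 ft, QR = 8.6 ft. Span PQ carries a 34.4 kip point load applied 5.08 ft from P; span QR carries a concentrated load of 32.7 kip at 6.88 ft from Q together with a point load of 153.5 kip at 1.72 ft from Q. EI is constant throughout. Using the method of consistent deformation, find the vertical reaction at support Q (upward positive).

Take M_Q as the redundant. Released structure: two simple spans PQ and QR with a hinge at Q.
Discontinuity in slope at Q on the released structure — sum the simple-span end rotations:
  span PQ: point load 34.4 at a = 5.08: Pab(L + a)/(6LEI) = 54.45/EI
  span QR: point load 32.7 at a = 6.88: Pab(L + b)/(6LEI) = 77.39/EI
  span QR: point load 153.5 at a = 1.72: Pab(L + b)/(6LEI) = 544.9/EI
  relative rotation θ_0 = (54.45 + 622.3)/EI = 676.8/EI
A unit hogging moment at Q produces rotation L₁/(3EI) + L₂/(3EI) = 4.9/EI.
Compatibility: M_Q·(L₁+L₂)/(3EI) = θ_0, giving M_Q = 138.1 kip·ft (hogging).
Span PQ, ΣM about P with M_Q applied at Q: R_Q^{PQ}·6.1 = 174.8 + 138.1, so R_Q^{PQ} = 51.29 kip and R_P = 34.4 − 51.29 = -16.89 kip.
Span QR, ΣM about R: R_Q^{QR}·8.6 = 1112 + 138.1, so R_Q^{QR} = 145.4 kip and R_R = 186.2 − 145.4 = 40.8 kip.
R_Q = 51.29 + 145.4 = 196.7 kip.

R_Q = 196.7 kip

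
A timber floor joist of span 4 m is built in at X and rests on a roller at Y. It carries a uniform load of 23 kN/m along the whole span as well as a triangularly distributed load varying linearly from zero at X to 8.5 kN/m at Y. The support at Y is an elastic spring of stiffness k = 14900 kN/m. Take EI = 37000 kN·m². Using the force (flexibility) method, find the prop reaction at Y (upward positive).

Release the roller at Y. Primary structure: cantilever fixed at X.
Deflection at Y on the released cantilever, summing each load's contribution:
  UDL 23: wL⁴/(8EI) = 736/EI
  triangular load, peak 8.5 at the free end: 11w₀L⁴/(120EI) = 199.5/EI
  δ_0 = 935.5/EI
Tip deflection under a unit load at Y: L³/(3EI) = 21.33/EI.
With EI = 37000 kN·m²: δ_0 = 0.025283 m and δ_{YY} = 0.000577 m/kN.
Compatibility — the spring shortens by R_Y/k under the reaction it provides: δ_0 − R_Y·δ_{YY} = R_Y/k. With 1/k = 0.000067 m/kN, R_Y = δ_0 / (δ_{YY} + 1/k) = 0.025283 / (0.000577 + 0.000067) = 39.28 kN.

R_Y = 39.28 kN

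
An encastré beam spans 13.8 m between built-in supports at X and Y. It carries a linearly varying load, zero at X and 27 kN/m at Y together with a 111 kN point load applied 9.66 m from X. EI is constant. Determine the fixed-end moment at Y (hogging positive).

M_Y = 482.3 kN·m

Take the two fixed-end moments M_X, M_Y as redundants; the released structure is the simple span XY.
End rotations of the released simple span under the applied load (×1/EI):
  at X: triangular load, peak 27: 7w₀L³/(360EI) = 1380/EI
  at Y: triangular load, peak 27: w₀L³/(45EI) = 1577/EI
  at X: point load 111 at a = 9.66: Pab(L + b)/(6LEI) = 961.8/EI
  at Y: point load 111 at a = 9.66: Pab(L + a)/(6LEI) = 1258/EI
  θ_X0 = 2342/EI,  θ_Y0 = 2835/EI
Flexibility coefficients: a unit moment at one end gives L/(3EI) there and L/(6EI) at the far end, so f₁₁ = f₂₂ = 4.6/EI and f₁₂ = f₂₁ = 2.3/EI.
Compatibility — zero rotation at each built-in end:
  4.6 M_X + 2.3 M_Y = 2342
  2.3 M_X + 4.6 M_Y = 2835
Solving the pair gives M_X = 267.9 kN·m and M_Y = 482.3 kN·m (hogging).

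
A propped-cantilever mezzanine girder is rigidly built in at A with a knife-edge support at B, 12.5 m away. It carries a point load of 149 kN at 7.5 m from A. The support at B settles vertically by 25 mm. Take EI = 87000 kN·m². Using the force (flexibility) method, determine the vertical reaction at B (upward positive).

R_B = 61.03 kN

Take the reaction at B as the redundant and release it; the primary structure is a cantilever fixed at A.
Free-end deflection of the primary structure under the applied loading (downward +):
  point load 149 at a = 7.5: Pa²(3L − a)/(6EI) = 41906/EI
Flexibility coefficient — unit upward force at B: δ_{BB} = L³/(3EI) = 651/EI.
With EI = 87000 kN·m²: δ_0 = 0.48168 m and δ_{BB} = 0.007483 m/kN.
Compatibility — the beam at B must follow the support down by 0.025 m: δ_0 − R_B·δ_{BB} = 0.025, so R_B = (0.48168 − 0.025)/0.007483 = 61.03 kN.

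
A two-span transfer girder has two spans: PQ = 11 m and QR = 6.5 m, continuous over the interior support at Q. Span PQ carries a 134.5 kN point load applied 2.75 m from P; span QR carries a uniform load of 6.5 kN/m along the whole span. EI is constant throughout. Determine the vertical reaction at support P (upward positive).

R_P = 89.81 kN

Insert a hinge at Q; M_Q is the redundant, and each span becomes simply supported.
Discontinuity in slope at Q on the released structure — sum the simple-span end rotations:
  span PQ: point load 134.5 at a = 2.75: Pab(L + a)/(6LEI) = 635.7/EI
  span QR: UDL 6.5: wL³/(24EI) = 74.38/EI
  relative rotation θ_0 = (635.7 + 74.38)/EI = 710.1/EI
A unit hogging moment at Q produces rotation L₁/(3EI) + L₂/(3EI) = 5.833/EI.
Compatibility: M_Q·(L₁+L₂)/(3EI) = θ_0, giving M_Q = 121.7 kN·m (hogging).
Span PQ, ΣM about P with M_Q applied at Q: R_Q^{PQ}·11 = 369.9 + 121.7, so R_Q^{PQ} = 44.69 kN and R_P = 134.5 − 44.69 = 89.81 kN.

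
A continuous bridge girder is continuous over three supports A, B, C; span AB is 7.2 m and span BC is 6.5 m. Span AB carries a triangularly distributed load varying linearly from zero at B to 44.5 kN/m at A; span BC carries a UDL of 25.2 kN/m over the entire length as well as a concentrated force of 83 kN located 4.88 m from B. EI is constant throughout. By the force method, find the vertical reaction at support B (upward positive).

R_B = 203.9 kN

Insert a hinge at B; M_B is the redundant, and each span becomes simply supported.
Rotations at B on the released spans (each span's end-slope, ×1/EI):
  span AB: triangular load, peak 44.5: 7w₀L³/(360EI) = 323/EI
  span BC: UDL 25.2: wL³/(24EI) = 288.4/EI
  span BC: point load 83 at a = 4.88: Pab(L + b)/(6LEI) = 136.6/EI
  relative rotation θ_0 = (323 + 425)/EI = 747.9/EI
A unit hogging moment at B produces rotation L₁/(3EI) + L₂/(3EI) = 4.567/EI.
Slope continuity at B: θ_0 = M_B·4.567/EI, so M_B = 747.9/4.567 = 163.8 kN·m (hogging).
Span AB, ΣM about A with M_B applied at B: R_B^{AB}·7.2 = 384.5 + 163.8, so R_B^{AB} = 76.15 kN and R_A = 160.2 − 76.15 = 84.05 kN.
Span BC, ΣM about C: R_B^{BC}·6.5 = 666.8 + 163.8, so R_B^{BC} = 127.8 kN and R_C = 246.8 − 127.8 = 119 kN.
R_B = 76.15 + 127.8 = 203.9 kN.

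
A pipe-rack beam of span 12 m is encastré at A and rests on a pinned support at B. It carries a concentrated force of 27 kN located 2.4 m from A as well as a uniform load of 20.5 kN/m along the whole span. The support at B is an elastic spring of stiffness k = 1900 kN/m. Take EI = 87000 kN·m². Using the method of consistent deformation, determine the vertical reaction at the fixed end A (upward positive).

R_A = 186.1 kN

Choose R_B as the redundant. The primary structure is the cantilever fixed at A.
Primary-structure tip deflection at B by superposition:
  point load 27 at a = 2.4: Pa²(3L − a)/(6EI) = 870.9/EI
  UDL 20.5: wL⁴/(8EI) = 53136/EI
  δ_0 = 54007/EI
Tip deflection under a unit load at B: L³/(3EI) = 576/EI.
With EI = 87000 kN·m²: δ_0 = 0.62077 m and δ_{BB} = 0.006621 m/kN.
Compatibility — the spring shortens by R_B/k under the reaction it provides: δ_0 − R_B·δ_{BB} = R_B/k. With 1/k = 0.000526 m/kN, R_B = δ_0 / (δ_{BB} + 1/k) = 0.62077 / (0.006621 + 0.000526) = 86.86 kN.
Vertical equilibrium: R_A = ΣP − R_B = 273 − 86.86 = 186.1 kN.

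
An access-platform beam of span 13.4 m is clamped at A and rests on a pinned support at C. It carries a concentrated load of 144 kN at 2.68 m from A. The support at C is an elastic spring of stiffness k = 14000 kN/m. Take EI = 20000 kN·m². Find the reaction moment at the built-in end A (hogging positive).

M_A = 278.1 kN·m

Remove the prop at C; the released (primary) structure is a cantilever built in at A.
Deflection at C on the released cantilever, summing each load's contribution:
  point load 144 at a = 2.68: Pa²(3L − a)/(6EI) = 6468/EI
Flexibility coefficient — unit upward force at C: δ_{CC} = L³/(3EI) = 802/EI.
With EI = 20000 kN·m²: δ_0 = 0.32338 m and δ_{CC} = 0.040102 m/kN.
Compatibility — the spring shortens by R_C/k under the reaction it provides: δ_0 − R_C·δ_{CC} = R_C/k. With 1/k = 0.000071 m/kN, R_C = δ_0 / (δ_{CC} + 1/k) = 0.32338 / (0.040102 + 0.000071) = 8.05 kN.
Moment equilibrium about A: M_A = Σ(load moments about A) − R_C·L = 385.9 − 8.05×13.4 = 278.1 kN·m.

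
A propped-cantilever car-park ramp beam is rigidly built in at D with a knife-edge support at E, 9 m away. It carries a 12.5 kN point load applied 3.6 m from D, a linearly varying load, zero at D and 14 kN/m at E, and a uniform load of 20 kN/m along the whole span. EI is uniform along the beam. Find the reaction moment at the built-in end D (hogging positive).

M_D = 290.2 kN·m

Remove the prop at E; the released (primary) structure is a cantilever built in at D.
Free-end deflection of the primary structure under the applied loading (downward +):
  point load 12.5 at a = 3.6: Pa²(3L − a)/(6EI) = 631.8/EI
  triangular load, peak 14 at the free end: 11w₀L⁴/(120EI) = 8420/EI
  UDL 20: wL⁴/(8EI) = 16402/EI
  δ_0 = 25454/EI
Tip deflection under a unit load at E: L³/(3EI) = 243/EI.
The prop prevents deflection at E: R_E = δ_0/δ_{EE} = 25454/243 = 104.8 kN.
Moment equilibrium about D: M_D = Σ(load moments about D) − R_E·L = 1233 − 104.8×9 = 290.2 kN·m.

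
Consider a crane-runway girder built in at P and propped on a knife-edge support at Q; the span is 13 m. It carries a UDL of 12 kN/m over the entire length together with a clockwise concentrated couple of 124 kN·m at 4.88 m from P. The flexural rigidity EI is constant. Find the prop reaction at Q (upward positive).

Remove the prop at Q; the released (primary) structure is a cantilever built in at P.
Downward deflection at the released point Q due to the loads:
  UDL 12: wL⁴/(8EI) = 42842/EI
  clockwise couple 124 at a = 4.88: M₀a(2L − a)/(2EI) = 6390/EI
  δ_0 = 49232/EI
Flexibility coefficient — unit upward force at Q: δ_{QQ} = L³/(3EI) = 732.3/EI.
Compatibility at Q: δ_0 − R_Q·δ_{QQ} = 0, so R_Q = 49232/732.3 = 67.23 kN.

R_Q = 67.23 kN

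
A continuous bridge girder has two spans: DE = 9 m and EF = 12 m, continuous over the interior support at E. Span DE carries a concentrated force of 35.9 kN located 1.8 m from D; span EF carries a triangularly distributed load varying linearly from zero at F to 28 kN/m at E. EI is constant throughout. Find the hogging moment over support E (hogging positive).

Insert a hinge at E; M_E is the redundant, and each span becomes simply supported.
Discontinuity in slope at E on the released structure — sum the simple-span end rotations:
  span DE: point load 35.9 at a = 1.8: Pab(L + a)/(6LEI) = 93.05/EI
  span EF: triangular load, peak 28: w₀L³/(45EI) = 1075/EI
  relative rotation θ_0 = (93.05 + 1075)/EI = 1168/EI
A unit hogging moment at E produces rotation L₁/(3EI) + L₂/(3EI) = 7/EI.
Compatibility: M_E·(L₁+L₂)/(3EI) = θ_0, giving M_E = 166.9 kN·m (hogging).

M_E = 166.9 kN·m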